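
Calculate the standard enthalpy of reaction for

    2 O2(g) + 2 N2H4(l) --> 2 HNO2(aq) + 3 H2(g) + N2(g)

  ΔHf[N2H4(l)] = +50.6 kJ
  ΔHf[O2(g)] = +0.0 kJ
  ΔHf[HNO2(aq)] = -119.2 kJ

Products: 2·(-119.2) + 3·(+0.0) + 1·(+0.0) = -238.4
Reactants: 2·(+0.0) + 2·(+50.6) = +101.2
ΔH_rxn = (-238.4) − (+101.2) = -339.6 kJ

ΔH_rxn = -339.6 kJ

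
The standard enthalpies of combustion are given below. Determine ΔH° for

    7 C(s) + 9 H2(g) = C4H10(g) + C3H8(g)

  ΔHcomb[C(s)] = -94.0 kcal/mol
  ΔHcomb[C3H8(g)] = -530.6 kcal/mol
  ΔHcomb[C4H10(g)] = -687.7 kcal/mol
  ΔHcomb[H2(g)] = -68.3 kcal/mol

ΔH° = -54.4 kcal/mol

With combustion enthalpies, reactants minus products:
= [7·(-94.0) + 9·(-68.3)] − [1·(-687.7) + 1·(-530.6)]
= -54.4 kcal/mol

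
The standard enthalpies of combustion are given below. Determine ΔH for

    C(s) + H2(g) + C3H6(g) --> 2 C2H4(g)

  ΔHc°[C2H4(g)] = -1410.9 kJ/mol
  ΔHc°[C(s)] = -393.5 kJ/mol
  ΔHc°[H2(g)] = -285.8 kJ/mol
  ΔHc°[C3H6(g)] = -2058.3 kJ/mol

With combustion enthalpies, reactants minus products:
= [1·(-393.5) + 1·(-285.8) + 1·(-2058.3)] − [2·(-1410.9)]
= 84.2 kJ/mol

ΔH = 84.2 kJ/mol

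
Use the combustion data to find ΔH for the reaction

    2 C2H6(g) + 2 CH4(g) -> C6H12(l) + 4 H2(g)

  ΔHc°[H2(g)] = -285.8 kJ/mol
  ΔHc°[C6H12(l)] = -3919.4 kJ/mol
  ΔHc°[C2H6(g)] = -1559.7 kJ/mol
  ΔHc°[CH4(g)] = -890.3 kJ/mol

ΔH = 162.6 kJ/mol

With combustion enthalpies, reactants minus products:
= [2·(-1559.7) + 2·(-890.3)] − [1·(-3919.4) + 4·(-285.8)]
= 162.6 kJ/mol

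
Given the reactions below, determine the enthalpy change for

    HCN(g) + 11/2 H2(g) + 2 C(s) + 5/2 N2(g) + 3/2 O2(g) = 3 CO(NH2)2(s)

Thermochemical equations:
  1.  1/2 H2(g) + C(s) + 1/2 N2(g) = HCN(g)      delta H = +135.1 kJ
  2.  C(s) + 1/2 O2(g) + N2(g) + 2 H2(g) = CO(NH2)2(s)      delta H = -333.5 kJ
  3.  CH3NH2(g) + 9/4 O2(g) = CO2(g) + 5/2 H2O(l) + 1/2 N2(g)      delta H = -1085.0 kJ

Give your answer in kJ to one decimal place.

eq. 1 reversed: -135.1 kJ
eq. 2 × 3: (3)·(-333.5) = -1000.5 kJ
eq. 3: not needed.
Since enthalpy is a state function, delta H = (-1)·(+135.1) + (3)·(-333.5) = -1135.6 kJ

delta H = -1135.6 kJ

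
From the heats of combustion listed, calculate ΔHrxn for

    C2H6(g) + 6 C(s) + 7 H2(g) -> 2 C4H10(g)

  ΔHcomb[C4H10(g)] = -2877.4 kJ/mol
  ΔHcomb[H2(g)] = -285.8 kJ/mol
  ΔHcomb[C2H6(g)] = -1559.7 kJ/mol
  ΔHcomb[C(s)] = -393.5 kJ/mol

ΔHrxn = -166.5 kJ/mol

Using ΔH = Σ nΔHc°(reactants) − Σ nΔHc°(products):
= [1·(-1559.7) + 6·(-393.5) + 7·(-285.8)] − [2·(-2877.4)]
= -166.5 kJ/mol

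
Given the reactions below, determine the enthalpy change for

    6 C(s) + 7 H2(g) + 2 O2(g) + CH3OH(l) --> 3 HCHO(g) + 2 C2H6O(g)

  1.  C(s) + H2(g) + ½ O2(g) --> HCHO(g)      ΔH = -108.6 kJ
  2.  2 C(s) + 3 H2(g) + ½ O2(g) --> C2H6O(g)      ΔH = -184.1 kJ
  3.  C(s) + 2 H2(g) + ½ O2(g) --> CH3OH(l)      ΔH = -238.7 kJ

eq. 1 × 3: (3)·(-108.6) = -325.8 kJ
eq. 2 × 2: (2)·(-184.1) = -368.2 kJ
eq. 3 reversed: +238.7 kJ
By Hess's law, ΔH = (3)·(-108.6) + (2)·(-184.1) + (-1)·(-238.7) = -455.3 kJ

ΔH = -455.3 kJ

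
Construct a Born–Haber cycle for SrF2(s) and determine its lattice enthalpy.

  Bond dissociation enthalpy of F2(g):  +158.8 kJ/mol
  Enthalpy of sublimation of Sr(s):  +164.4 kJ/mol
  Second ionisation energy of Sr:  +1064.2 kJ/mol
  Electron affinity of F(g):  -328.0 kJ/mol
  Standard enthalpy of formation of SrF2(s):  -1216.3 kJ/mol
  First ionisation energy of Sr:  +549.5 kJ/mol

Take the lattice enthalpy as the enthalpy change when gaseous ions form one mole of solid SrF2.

ΔHf° = 1·ΔHsub + 1·(ΣIE) + 1·D(F2) + 2·EA + U
-1216.3 = 1·(+164.4) + 1·(+1613.7) + 1·(+158.8) + 2·(-328.0) + U
U = -1216.3 − (+1280.9) = -2497.2 kJ/mol

U = -2497.2 kJ/mol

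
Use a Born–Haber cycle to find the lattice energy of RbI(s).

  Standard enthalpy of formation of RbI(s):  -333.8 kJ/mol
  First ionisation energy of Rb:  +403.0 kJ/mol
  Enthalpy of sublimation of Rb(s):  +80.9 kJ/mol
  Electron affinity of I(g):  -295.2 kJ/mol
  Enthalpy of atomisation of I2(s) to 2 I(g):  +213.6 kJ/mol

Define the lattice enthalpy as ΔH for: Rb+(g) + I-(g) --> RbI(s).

ΔHf° = 1·ΔHsub + 1·(ΣIE) + 1/2·D(I2) + 1·EA + U
-333.8 = 1·(+80.9) + 1·(+403.0) + 1/2·(+213.6) + 1·(-295.2) + U
U = -333.8 − (+295.5) = -629.3 kJ/mol

U = -629.3 kJ/mol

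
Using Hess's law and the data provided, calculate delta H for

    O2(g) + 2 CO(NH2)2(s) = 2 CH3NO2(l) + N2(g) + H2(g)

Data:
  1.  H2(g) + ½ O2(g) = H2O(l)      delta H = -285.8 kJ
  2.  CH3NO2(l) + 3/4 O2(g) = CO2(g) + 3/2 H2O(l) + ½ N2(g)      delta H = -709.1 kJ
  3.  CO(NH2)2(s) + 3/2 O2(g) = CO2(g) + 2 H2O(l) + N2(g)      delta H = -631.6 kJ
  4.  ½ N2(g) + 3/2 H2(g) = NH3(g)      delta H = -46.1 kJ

eq. 1 reversed: +285.8 kJ
eq. 2 reversed and × 2: (-2)·(-709.1) = +1418.2 kJ
eq. 3 × 2: (2)·(-631.6) = -1263.2 kJ
eq. 4: not needed.
Combining the equations, delta H = (-1)·(-285.8) + (-2)·(-709.1) + (2)·(-631.6) = 440.8 kJ

delta H = 440.8 kJ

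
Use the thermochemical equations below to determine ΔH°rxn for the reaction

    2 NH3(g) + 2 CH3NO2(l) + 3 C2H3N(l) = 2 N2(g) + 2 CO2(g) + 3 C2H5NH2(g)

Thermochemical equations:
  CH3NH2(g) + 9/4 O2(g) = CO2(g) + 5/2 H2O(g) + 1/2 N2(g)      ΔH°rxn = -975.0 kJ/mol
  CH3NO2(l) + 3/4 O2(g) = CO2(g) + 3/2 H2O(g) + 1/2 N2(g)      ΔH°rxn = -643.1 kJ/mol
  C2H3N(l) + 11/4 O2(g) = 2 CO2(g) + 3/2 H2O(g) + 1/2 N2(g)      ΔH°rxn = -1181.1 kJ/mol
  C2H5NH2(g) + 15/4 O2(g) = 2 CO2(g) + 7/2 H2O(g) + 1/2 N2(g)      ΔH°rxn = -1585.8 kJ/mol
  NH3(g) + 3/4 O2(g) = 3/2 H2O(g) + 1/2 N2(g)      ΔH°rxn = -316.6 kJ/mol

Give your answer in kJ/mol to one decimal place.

ΔH°rxn = -705.3 kJ/mol

equation 1: not needed.
equation 2 × 2: (2)·(-643.1) = -1286.2 kJ/mol
equation 3 × 3: (3)·(-1181.1) = -3543.3 kJ/mol
equation 4 reversed and × 3: (-3)·(-1585.8) = +4757.4 kJ/mol
equation 5 × 2: (2)·(-316.6) = -633.2 kJ/mol
Summing the manipulated equations, ΔH°rxn = (-1286.2) + (-3543.3) + (+4757.4) + (-633.2) = -705.3 kJ/mol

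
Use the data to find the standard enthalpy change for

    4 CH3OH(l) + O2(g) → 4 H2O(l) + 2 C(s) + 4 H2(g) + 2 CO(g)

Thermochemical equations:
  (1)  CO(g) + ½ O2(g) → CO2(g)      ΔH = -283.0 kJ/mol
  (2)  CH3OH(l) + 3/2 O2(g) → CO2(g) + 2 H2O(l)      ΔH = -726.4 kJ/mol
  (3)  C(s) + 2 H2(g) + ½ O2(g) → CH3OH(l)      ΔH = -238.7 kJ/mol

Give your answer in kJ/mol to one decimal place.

(1) reversed and × 2: (-2)·(-283.0) = +566.0 kJ/mol
(2) × 2: (2)·(-726.4) = -1452.8 kJ/mol
(3) reversed and × 2: (-2)·(-238.7) = +477.4 kJ/mol
Combining the equations, ΔH = (+566.0) + (-1452.8) + (+477.4) = -409.4 kJ/mol

ΔH = -409.4 kJ/mol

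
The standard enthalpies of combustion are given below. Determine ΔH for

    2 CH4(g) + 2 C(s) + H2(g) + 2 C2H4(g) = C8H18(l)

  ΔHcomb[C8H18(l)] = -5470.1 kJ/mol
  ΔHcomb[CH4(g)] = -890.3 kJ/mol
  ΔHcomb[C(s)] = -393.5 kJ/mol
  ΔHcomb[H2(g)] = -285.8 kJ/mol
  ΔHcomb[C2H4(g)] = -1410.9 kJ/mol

Using ΔH = Σ nΔHc°(reactants) − Σ nΔHc°(products):
= [2·(-890.3) + 2·(-393.5) + 1·(-285.8) + 2·(-1410.9)] − [1·(-5470.1)]
= -205.1 kJ/mol

ΔH = -205.1 kJ/mol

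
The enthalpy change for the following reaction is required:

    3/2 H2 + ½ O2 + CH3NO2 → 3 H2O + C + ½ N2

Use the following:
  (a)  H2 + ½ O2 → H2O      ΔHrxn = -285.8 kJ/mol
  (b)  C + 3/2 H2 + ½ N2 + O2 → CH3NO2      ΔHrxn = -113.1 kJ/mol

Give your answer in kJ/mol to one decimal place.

ΔHrxn = -744.3 kJ/mol

(a) × 3: (3)·(-285.8) = -857.4 kJ/mol
(b) reversed: +113.1 kJ/mol
Summing the manipulated equations, ΔHrxn = (-857.4) + (+113.1) = -744.3 kJ/mol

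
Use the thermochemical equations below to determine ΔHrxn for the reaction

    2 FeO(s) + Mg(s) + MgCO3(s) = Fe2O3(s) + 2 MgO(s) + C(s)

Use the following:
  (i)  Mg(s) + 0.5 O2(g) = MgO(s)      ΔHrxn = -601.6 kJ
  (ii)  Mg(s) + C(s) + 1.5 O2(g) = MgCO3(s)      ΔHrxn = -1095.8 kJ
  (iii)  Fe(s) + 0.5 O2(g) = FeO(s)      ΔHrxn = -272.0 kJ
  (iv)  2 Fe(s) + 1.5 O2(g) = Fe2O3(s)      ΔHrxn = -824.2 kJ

(i) × 2 (scale by 2 for the 2 MgO(s)): (2)·(-601.6) = -1203.2 kJ
(ii) reversed (reverse to put MgCO3(s) on the reactant side): +1095.8 kJ
(iii) reversed and × 2 (FeO(s) must end up as a reactant; scale by 2 for the 2 FeO(s)): (-2)·(-272.0) = +544.0 kJ
(iv) as written (Fe2O3(s) already on the product side): -824.2 kJ
ΔHrxn = (2)·(-601.6) + (-1)·(-1095.8) + (-2)·(-272.0) + (1)·(-824.2) = -387.6 kJ

ΔHrxn = -387.6 kJ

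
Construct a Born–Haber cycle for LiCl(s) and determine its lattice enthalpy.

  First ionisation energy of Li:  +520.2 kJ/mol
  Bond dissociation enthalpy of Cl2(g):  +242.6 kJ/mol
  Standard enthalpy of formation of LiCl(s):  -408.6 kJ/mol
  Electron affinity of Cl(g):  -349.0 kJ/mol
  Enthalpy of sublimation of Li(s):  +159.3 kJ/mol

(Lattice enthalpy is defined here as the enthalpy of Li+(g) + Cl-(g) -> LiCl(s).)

U = -860.4 kJ/mol

ΔHf° = 1·ΔHsub + 1·(ΣIE) + 1/2·D(Cl2) + 1·EA + U
-408.6 = 1·(+159.3) + 1·(+520.2) + 1/2·(+242.6) + 1·(-349.0) + U
U = -408.6 − (+451.8) = -860.4 kJ/mol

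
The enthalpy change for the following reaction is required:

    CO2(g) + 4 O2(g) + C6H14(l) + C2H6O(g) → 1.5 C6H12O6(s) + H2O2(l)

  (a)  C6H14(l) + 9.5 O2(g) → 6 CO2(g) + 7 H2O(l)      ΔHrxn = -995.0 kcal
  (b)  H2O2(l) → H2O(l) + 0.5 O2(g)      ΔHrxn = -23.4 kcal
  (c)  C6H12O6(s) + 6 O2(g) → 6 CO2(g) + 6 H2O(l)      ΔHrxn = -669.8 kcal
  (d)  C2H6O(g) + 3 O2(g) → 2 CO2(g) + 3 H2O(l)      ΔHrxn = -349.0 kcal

(a) as written (C6H14(l) already on the reactant side): -995.0 kcal
(b) reversed (reverse to put H2O2(l) on the product side): +23.4 kcal
(c) reversed and × 3/2 (C6H12O6(s) must end up as a product; scale by 3/2 for the 3/2 C6H12O6(s)): (-3/2)·(-669.8) = +1004.7 kcal
(d) as written (C2H6O(g) already on the reactant side): -349.0 kcal
ΔHrxn = (-995.0) + (+23.4) + (+1004.7) + (-349.0) = -315.9 kcal

ΔHrxn = -315.9 kcal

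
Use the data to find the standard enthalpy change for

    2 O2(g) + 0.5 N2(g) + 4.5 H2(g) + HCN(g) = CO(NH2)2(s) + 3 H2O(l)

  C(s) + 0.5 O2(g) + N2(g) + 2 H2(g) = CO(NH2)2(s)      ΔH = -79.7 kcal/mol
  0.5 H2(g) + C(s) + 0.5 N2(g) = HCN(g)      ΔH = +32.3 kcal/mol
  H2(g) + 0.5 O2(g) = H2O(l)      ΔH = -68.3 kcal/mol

ΔH = -316.9 kcal/mol

equation 1 as written: -79.7 kcal/mol
equation 2 reversed: -32.3 kcal/mol
equation 3 × 3: (3)·(-68.3) = -204.9 kcal/mol
ΔH = (-79.7) + (-32.3) + (-204.9) = -316.9 kcal/mol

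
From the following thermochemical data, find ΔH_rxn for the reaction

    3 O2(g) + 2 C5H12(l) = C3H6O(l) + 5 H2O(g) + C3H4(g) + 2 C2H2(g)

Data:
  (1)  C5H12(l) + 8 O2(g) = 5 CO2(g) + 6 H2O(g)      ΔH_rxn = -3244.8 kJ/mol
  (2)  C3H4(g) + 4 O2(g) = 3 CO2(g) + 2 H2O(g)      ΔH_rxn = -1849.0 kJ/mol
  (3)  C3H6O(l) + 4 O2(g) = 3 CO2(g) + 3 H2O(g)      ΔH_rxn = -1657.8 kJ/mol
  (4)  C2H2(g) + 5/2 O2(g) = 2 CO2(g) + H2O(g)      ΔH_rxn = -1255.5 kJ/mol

ΔH_rxn = -471.8 kJ/mol

(1) × 2 (×2 to match 2 C5H12(l) in the target): (2)·(-3244.8) = -6489.6 kJ/mol
(2) reversed (reverse to put C3H4(g) on the product side): +1849.0 kJ/mol
(3) reversed (C3H6O(l) must end up as a product): +1657.8 kJ/mol
(4) reversed and × 2 (reverse to put C2H2(g) on the product side; scale by 2 for the 2 C2H2(g)): (-2)·(-1255.5) = +2511.0 kJ/mol
Since enthalpy is a state function, ΔH_rxn = (2)·(-3244.8) + (-1)·(-1849.0) + (-1)·(-1657.8) + (-2)·(-1255.5) = -471.8 kJ/mol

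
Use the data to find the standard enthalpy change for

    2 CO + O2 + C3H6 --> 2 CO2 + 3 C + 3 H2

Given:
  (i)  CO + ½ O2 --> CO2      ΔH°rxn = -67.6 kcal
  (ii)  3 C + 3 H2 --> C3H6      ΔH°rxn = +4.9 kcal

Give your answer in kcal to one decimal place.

ΔH°rxn = -140.1 kcal

(i) × 2 (scale by 2 for the 2 CO): (2)·(-67.6) = -135.2 kcal
(ii) reversed (reverse to put C3H6 on the reactant side): -4.9 kcal
ΔH°rxn = (-135.2) + (-4.9) = -140.1 kcal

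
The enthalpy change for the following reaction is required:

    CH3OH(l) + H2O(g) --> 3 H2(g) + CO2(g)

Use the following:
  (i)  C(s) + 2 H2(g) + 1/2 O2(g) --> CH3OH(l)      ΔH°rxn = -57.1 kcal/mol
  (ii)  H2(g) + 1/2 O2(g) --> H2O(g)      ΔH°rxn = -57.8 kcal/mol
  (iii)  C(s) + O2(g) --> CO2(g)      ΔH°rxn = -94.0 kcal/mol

ΔH°rxn = 20.9 kcal/mol

(i) reversed: +57.1 kcal/mol
(ii) reversed: +57.8 kcal/mol
(iii) as written: -94.0 kcal/mol
Summing the manipulated equations, ΔH°rxn = (+57.1) + (+57.8) + (-94.0) = 20.9 kcal/mol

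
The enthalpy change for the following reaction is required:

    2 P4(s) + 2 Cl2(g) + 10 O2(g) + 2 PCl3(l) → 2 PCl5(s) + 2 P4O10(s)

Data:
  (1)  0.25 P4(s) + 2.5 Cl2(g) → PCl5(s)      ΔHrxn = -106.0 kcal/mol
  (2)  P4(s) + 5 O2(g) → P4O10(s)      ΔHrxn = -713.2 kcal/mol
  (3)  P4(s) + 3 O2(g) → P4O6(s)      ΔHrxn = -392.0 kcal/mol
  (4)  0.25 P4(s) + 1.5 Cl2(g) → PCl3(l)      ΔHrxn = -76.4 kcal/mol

(1) × 2: (2)·(-106.0) = -212.0 kcal/mol
(2) × 2: (2)·(-713.2) = -1426.4 kcal/mol
(3): not needed.
(4) reversed and × 2: (-2)·(-76.4) = +152.8 kcal/mol
Summing the manipulated equations, ΔHrxn = (-212.0) + (-1426.4) + (+152.8) = -1485.6 kcal/mol

ΔHrxn = -1485.6 kcal/mol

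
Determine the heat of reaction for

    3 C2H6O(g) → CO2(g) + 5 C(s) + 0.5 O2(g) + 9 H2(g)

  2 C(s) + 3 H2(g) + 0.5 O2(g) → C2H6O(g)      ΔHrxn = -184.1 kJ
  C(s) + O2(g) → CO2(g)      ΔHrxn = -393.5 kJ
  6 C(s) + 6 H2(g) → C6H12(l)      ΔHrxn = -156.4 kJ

equation 1 reversed and × 3: (-3)·(-184.1) = +552.3 kJ
equation 2 as written: -393.5 kJ
equation 3: not needed.
ΔHrxn = (+552.3) + (-393.5) = 158.8 kJ

ΔHrxn = 158.8 kJ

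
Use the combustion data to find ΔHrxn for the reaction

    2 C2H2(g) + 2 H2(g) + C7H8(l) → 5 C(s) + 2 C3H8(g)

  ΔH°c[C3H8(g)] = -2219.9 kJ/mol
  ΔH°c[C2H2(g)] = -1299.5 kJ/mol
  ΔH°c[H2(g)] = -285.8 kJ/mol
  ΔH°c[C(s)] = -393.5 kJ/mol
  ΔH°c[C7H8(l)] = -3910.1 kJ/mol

ΔHrxn = -673.4 kJ/mol

With combustion enthalpies, reactants minus products:
= [2·(-1299.5) + 2·(-285.8) + 1·(-3910.1)] − [5·(-393.5) + 2·(-2219.9)]
= -673.4 kJ/mol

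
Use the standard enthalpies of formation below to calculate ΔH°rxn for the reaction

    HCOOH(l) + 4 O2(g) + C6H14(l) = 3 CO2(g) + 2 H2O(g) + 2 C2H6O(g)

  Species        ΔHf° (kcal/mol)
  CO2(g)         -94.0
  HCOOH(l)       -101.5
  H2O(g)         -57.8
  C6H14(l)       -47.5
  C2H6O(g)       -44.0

ΔH°rxn = -336.6 kcal/mol

ΔH°rxn = Σ nΔHf°(products) − Σ nΔHf°(reactants).
Products: 3·(-94.0) + 2·(-57.8) + 2·(-44.0) = -485.6
Reactants: 1·(-101.5) + 4·(+0.0) + 1·(-47.5) = -149.0
ΔH°rxn = (-485.6) − (-149.0) = -336.6 kcal/mol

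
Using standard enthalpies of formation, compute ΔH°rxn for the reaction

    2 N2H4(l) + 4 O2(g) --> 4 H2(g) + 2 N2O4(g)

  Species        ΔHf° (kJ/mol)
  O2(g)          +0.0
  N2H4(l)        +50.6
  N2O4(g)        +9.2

ΔH°rxn = -82.8 kJ/mol

Products: 4·(+0.0) + 2·(+9.2) = +18.4
Reactants: 2·(+50.6) + 4·(+0.0) = +101.2
ΔH°rxn = (+18.4) − (+101.2) = -82.8 kJ/mol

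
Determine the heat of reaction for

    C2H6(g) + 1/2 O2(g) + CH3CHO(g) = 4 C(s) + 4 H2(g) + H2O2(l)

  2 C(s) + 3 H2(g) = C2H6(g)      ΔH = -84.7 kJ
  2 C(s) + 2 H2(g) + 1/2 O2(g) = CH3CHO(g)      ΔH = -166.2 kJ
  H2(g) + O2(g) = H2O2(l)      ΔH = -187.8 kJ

equation 1 reversed: +84.7 kJ
equation 2 reversed: +166.2 kJ
equation 3 as written: -187.8 kJ
Summing the manipulated equations, ΔH = (-1)·(-84.7) + (-1)·(-166.2) + (1)·(-187.8) = 63.1 kJ

ΔH = 63.1 kJ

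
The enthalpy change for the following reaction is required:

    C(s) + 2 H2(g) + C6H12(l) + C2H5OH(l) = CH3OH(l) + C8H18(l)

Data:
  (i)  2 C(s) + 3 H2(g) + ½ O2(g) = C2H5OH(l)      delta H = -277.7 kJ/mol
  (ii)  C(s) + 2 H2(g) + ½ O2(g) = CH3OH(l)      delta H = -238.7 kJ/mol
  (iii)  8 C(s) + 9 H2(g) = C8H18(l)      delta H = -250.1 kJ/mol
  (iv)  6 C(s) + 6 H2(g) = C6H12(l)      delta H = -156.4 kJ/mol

delta H = -54.7 kJ/mol

(i) reversed: +277.7 kJ/mol
(ii) as written: -238.7 kJ/mol
(iii) as written: -250.1 kJ/mol
(iv) reversed: +156.4 kJ/mol
Summing the manipulated equations, delta H = (+277.7) + (-238.7) + (-250.1) + (+156.4) = -54.7 kJ/mol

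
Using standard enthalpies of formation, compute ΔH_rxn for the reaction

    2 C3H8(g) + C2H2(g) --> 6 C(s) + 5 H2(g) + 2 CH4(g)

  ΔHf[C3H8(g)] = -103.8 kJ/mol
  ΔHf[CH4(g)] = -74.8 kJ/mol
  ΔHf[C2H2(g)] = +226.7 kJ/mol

ΔH_rxn = -168.7 kJ/mol

Products: 6·(+0.0) + 5·(+0.0) + 2·(-74.8) = -149.6
Reactants: 2·(-103.8) + 1·(+226.7) = +19.1
ΔH_rxn = (-149.6) − (+19.1) = -168.7 kJ/mol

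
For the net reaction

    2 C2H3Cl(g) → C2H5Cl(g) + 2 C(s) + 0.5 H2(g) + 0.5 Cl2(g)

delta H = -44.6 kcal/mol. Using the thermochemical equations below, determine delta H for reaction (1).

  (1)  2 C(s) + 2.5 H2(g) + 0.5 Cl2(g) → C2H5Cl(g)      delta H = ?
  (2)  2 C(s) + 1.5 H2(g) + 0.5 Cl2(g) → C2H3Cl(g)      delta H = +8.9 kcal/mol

(1) as written (C2H5Cl(g) already on the product side): contributes x
(2) reversed and × 2 (reverse to put C2H3Cl(g) on the reactant side; ×2 to match 2 C2H3Cl(g) in the target): (-2)·(+8.9) = -17.8 kcal/mol
-44.6 = (-17.8) + x
x = (-44.6 − (-17.8)) / (1) = -26.8 kcal/mol

delta H = -26.8 kcal/mol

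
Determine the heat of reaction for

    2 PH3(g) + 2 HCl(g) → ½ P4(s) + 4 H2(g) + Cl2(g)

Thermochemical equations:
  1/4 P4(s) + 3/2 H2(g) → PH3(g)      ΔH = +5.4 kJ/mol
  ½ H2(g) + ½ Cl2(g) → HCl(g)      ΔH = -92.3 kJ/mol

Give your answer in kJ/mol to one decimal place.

equation 1 reversed and × 2: (-2)·(+5.4) = -10.8 kJ/mol
equation 2 reversed and × 2: (-2)·(-92.3) = +184.6 kJ/mol
Since enthalpy is a state function, ΔH = (-2)·(+5.4) + (-2)·(-92.3) = 173.8 kJ/mol

ΔH = 173.8 kJ/mol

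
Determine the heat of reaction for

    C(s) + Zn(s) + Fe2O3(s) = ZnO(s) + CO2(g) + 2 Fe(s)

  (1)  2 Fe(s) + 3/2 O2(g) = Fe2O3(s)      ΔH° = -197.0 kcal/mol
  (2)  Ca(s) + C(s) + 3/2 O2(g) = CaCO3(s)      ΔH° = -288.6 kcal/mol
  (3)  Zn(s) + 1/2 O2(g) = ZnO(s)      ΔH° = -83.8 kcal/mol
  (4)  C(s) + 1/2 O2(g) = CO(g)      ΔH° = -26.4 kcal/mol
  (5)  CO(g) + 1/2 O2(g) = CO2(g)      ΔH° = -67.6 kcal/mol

(1) reversed: +197.0 kcal/mol
(2): not needed.
(3) as written: -83.8 kcal/mol
(4) as written: -26.4 kcal/mol
(5) as written: -67.6 kcal/mol
ΔH° = (-1)·(-197.0) + (1)·(-83.8) + (1)·(-26.4) + (1)·(-67.6) = 19.2 kcal/mol

ΔH° = 19.2 kcal/mol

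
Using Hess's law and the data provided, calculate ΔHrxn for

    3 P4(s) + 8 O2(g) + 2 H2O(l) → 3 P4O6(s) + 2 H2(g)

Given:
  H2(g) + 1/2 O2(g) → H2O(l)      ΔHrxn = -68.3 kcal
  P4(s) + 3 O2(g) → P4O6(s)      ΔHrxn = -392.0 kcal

ΔHrxn = -1039.4 kcal

equation 1 reversed and × 2 (reverse to put H2O(l) on the reactant side; scale by 2 for the 2 H2O(l)): (-2)·(-68.3) = +136.6 kcal
equation 2 × 3 (×3 to match 3 P4O6(s) in the target): (3)·(-392.0) = -1176.0 kcal
By Hess's law, ΔHrxn = (+136.6) + (-1176.0) = -1039.4 kcal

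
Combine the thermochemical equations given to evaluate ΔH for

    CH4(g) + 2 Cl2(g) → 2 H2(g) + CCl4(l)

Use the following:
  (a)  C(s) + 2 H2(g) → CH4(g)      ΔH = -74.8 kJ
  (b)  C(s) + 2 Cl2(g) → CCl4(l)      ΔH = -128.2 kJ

(a) reversed (CH4(g) must end up as a reactant): +74.8 kJ
(b) as written (CCl4(l) already on the product side): -128.2 kJ
Since enthalpy is a state function, ΔH = (+74.8) + (-128.2) = -53.4 kJ

ΔH = -53.4 kJ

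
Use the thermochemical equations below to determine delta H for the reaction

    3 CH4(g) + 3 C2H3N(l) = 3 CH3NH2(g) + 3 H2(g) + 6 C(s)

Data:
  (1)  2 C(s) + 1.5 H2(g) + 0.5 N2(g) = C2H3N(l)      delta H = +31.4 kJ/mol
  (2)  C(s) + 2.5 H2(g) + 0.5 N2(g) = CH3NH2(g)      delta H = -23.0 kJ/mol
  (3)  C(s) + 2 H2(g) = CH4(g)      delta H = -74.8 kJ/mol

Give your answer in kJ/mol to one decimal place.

(1) reversed and × 3 (C2H3N(l) must end up as a reactant; ×3 to match 3 C2H3N(l) in the target): (-3)·(+31.4) = -94.2 kJ/mol
(2) × 3 (scale by 3 for the 3 CH3NH2(g)): (3)·(-23.0) = -69.0 kJ/mol
(3) reversed and × 3 (reverse to put CH4(g) on the reactant side; ×3 to match 3 CH4(g) in the target): (-3)·(-74.8) = +224.4 kJ/mol
Combining the equations, delta H = (-94.2) + (-69.0) + (+224.4) = 61.2 kJ/mol

delta H = 61.2 kJ/mol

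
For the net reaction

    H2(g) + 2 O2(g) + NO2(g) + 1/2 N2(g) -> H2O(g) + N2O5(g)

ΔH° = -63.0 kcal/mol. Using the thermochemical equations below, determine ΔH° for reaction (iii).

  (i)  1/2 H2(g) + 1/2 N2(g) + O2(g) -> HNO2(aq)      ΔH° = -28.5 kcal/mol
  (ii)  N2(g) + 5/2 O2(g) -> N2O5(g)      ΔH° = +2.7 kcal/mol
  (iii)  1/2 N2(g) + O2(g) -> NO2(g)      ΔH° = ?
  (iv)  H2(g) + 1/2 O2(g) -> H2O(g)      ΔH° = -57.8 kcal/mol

(i): not needed.
(ii) as written: +2.7 kcal/mol
(iii) reversed: contributes −x
(iv) as written: -57.8 kcal/mol
-63.0 = (+2.7) + (-57.8) − x
x = (-63.0 − (-55.1)) / (-1) = 7.9 kcal/mol

ΔH° = 7.9 kcal/mol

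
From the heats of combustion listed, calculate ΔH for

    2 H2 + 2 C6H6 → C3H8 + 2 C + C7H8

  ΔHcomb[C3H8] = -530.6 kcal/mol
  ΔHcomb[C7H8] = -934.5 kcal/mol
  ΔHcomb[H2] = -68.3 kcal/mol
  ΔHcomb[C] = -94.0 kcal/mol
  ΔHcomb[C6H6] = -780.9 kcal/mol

With combustion enthalpies, reactants minus products:
= [2·(-68.3) + 2·(-780.9)] − [1·(-530.6) + 2·(-94.0) + 1·(-934.5)]
= -45.3 kcal/mol

ΔH = -45.3 kcal/mol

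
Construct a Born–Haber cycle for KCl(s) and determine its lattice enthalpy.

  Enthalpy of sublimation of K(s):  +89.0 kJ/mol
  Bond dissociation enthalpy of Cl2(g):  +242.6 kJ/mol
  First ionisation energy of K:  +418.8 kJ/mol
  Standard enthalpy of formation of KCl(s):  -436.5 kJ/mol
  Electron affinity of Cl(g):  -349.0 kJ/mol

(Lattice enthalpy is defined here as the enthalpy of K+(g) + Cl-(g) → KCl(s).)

U = -716.6 kJ/mol

ΔHf° = 1·ΔHsub + 1·(ΣIE) + 1/2·D(Cl2) + 1·EA + U
-436.5 = 1·(+89.0) + 1·(+418.8) + 1/2·(+242.6) + 1·(-349.0) + U
U = -436.5 − (+280.1) = -716.6 kJ/mol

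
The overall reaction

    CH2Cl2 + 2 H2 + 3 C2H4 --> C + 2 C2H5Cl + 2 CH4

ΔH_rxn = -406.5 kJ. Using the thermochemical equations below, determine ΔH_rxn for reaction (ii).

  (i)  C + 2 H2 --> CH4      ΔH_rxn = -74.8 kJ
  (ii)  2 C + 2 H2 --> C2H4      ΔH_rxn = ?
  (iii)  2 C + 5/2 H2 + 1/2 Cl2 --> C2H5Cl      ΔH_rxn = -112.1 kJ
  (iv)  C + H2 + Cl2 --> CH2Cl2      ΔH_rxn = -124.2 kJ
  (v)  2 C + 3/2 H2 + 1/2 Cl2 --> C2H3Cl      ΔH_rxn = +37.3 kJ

ΔH_rxn = 52.3 kJ

(i) × 2: (2)·(-74.8) = -149.6 kJ
(ii) reversed and × 3: contributes −3·x
(iii) × 2: (2)·(-112.1) = -224.2 kJ
(iv) reversed: +124.2 kJ
(v): not needed.
-406.5 = (-149.6) + (-224.2) + (+124.2) − 3·x
x = (-406.5 − (-249.6)) / (-3) = 52.3 kJ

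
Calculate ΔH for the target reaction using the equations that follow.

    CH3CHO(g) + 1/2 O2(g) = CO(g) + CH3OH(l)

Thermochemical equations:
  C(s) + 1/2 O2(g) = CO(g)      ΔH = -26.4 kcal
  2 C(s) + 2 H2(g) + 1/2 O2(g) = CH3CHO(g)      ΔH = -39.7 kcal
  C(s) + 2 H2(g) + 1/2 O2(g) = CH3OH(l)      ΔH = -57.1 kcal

equation 1 as written (CO(g) already on the product side): -26.4 kcal
equation 2 reversed (reverse to put CH3CHO(g) on the reactant side): +39.7 kcal
equation 3 as written (CH3OH(l) already on the product side): -57.1 kcal
Combining the equations, ΔH = (1)·(-26.4) + (-1)·(-39.7) + (1)·(-57.1) = -43.8 kcal

ΔH = -43.8 kcal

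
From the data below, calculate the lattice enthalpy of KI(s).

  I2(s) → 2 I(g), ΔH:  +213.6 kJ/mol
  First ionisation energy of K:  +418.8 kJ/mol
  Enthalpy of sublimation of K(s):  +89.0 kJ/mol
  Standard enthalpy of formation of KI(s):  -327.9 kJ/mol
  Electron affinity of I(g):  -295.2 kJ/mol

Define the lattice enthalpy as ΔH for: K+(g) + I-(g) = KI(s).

ΔHf° = 1·ΔHsub + 1·(ΣIE) + 1/2·D(I2) + 1·EA + U
-327.9 = 1·(+89.0) + 1·(+418.8) + 1/2·(+213.6) + 1·(-295.2) + U
U = -327.9 − (+319.4) = -647.3 kJ/mol

U = -647.3 kJ/mol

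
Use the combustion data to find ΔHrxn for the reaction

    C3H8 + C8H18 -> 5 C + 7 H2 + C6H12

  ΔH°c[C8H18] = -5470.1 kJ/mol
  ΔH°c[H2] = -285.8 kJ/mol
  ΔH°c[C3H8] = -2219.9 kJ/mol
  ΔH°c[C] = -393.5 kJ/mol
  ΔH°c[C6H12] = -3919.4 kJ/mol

ΔHrxn = 197.5 kJ/mol

Using ΔH = Σ nΔHc°(reactants) − Σ nΔHc°(products):
= [1·(-2219.9) + 1·(-5470.1)] − [5·(-393.5) + 7·(-285.8) + 1·(-3919.4)]
= 197.5 kJ/mol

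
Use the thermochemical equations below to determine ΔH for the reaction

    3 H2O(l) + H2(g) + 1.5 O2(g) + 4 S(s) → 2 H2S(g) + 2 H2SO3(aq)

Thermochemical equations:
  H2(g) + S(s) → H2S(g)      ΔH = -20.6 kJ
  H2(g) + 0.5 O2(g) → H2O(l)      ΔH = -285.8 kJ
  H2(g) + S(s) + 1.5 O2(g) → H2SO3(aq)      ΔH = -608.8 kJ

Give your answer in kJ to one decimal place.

equation 1 × 2 (scale by 2 for the 2 H2S(g)): (2)·(-20.6) = -41.2 kJ
equation 2 reversed and × 3 (H2O(l) must end up as a reactant; scale by 3 for the 3 H2O(l)): (-3)·(-285.8) = +857.4 kJ
equation 3 × 2 (scale by 2 for the 2 H2SO3(aq)): (2)·(-608.8) = -1217.6 kJ
ΔH = (2)·(-20.6) + (-3)·(-285.8) + (2)·(-608.8) = -401.4 kJ

ΔH = -401.4 kJ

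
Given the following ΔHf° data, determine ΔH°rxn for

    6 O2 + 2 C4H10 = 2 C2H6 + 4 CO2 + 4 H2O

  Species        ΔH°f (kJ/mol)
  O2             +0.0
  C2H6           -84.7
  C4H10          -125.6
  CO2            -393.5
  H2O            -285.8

ΔH°rxn = -2635.4 kJ/mol

Products: 2·(-84.7) + 4·(-393.5) + 4·(-285.8) = -2886.6
Reactants: 6·(+0.0) + 2·(-125.6) = -251.2
ΔH°rxn = (-2886.6) − (-251.2) = -2635.4 kJ/mol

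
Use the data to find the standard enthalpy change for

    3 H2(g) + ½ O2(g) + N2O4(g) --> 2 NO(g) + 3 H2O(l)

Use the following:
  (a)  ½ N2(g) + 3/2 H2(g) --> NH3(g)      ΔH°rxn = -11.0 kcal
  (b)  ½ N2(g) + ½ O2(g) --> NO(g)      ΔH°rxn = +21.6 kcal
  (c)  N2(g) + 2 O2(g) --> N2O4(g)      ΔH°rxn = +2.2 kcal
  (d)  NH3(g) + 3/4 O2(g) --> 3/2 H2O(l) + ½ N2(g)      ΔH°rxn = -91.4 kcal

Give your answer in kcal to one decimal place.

ΔH°rxn = -163.8 kcal

(a) × 2 (×2 to match 3 H2(g) in the target): (2)·(-11.0) = -22.0 kcal
(b) × 2 (×2 to match 2 NO(g) in the target): (2)·(+21.6) = +43.2 kcal
(c) reversed (reverse to put N2O4(g) on the reactant side): -2.2 kcal
(d) × 2 (×2 to match 3 H2O(l) in the target): (2)·(-91.4) = -182.8 kcal
By Hess's law, ΔH°rxn = (-22.0) + (+43.2) + (-2.2) + (-182.8) = -163.8 kcal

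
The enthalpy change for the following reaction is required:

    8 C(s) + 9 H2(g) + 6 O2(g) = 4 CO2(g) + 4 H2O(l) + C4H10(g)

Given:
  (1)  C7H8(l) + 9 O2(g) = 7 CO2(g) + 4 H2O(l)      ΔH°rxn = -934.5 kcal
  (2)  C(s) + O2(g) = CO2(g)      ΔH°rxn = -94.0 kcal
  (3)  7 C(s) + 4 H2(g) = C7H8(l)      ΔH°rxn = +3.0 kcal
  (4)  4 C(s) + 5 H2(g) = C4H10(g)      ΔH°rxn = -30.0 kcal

(1) as written: -934.5 kcal
(2) reversed and × 3: (-3)·(-94.0) = +282.0 kcal
(3) as written: +3.0 kcal
(4) as written: -30.0 kcal
Summing the manipulated equations, ΔH°rxn = (-934.5) + (+282.0) + (+3.0) + (-30.0) = -679.5 kcal

ΔH°rxn = -679.5 kcal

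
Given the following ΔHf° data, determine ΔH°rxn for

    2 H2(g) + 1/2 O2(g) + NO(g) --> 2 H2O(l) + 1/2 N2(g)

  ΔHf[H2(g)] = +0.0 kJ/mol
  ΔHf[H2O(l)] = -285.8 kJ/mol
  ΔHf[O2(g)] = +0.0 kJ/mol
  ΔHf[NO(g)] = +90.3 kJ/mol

Products: 2·(-285.8) + 1/2·(+0.0) = -571.6
Reactants: 2·(+0.0) + 1/2·(+0.0) + 1·(+90.3) = +90.3
ΔH°rxn = (-571.6) − (+90.3) = -661.9 kJ/mol

ΔH°rxn = -661.9 kJ/mol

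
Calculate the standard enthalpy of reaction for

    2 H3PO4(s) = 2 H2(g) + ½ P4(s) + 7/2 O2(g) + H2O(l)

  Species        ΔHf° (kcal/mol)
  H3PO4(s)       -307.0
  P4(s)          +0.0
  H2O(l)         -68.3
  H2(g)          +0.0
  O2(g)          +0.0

ΔHrxn = 545.7 kcal/mol

Products: 2·(+0.0) + 1/2·(+0.0) + 7/2·(+0.0) + 1·(-68.3) = -68.3
Reactants: 2·(-307.0) = -614.0
ΔHrxn = (-68.3) − (-614.0) = 545.7 kcal/mol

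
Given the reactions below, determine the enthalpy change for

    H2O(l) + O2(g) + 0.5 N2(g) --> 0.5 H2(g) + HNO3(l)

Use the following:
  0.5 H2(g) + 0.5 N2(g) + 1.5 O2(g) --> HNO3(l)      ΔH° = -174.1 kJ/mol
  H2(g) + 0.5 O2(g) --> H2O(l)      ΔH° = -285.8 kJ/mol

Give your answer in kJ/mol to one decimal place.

equation 1 as written (HNO3(l) already on the product side): -174.1 kJ/mol
equation 2 reversed (H2O(l) must end up as a reactant): +285.8 kJ/mol
Summing the manipulated equations, ΔH° = (1)·(-174.1) + (-1)·(-285.8) = 111.7 kJ/mol

ΔH° = 111.7 kJ/mol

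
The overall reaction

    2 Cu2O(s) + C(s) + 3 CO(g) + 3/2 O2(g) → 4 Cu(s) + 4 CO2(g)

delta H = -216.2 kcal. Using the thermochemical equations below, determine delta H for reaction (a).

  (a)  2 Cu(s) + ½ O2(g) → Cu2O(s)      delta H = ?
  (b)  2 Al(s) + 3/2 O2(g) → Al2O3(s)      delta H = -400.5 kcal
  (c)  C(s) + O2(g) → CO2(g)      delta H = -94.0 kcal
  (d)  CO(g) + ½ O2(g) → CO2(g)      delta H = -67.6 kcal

delta H = -40.3 kcal

(a) reversed and × 2 (Cu2O(s) must end up as a reactant; scale by 2 for the 2 Cu2O(s)): contributes −2·x
(b): not needed (Al2O3(s) appears nowhere else).
(c) as written (C(s) already on the reactant side): -94.0 kcal
(d) × 3 (scale by 3 for the 3 CO(g)): (3)·(-67.6) = -202.8 kcal
-216.2 = (-94.0) + (-202.8) − 2·x
x = (-216.2 − (-296.8)) / (-2) = -40.3 kcal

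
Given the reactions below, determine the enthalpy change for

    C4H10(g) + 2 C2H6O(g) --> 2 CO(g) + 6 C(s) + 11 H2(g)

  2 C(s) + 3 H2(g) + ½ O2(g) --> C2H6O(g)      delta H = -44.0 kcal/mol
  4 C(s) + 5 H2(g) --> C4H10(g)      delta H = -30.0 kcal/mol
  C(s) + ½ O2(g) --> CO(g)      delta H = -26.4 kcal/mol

equation 1 reversed and × 2 (reverse to put C2H6O(g) on the reactant side; ×2 to match 2 C2H6O(g) in the target): (-2)·(-44.0) = +88.0 kcal/mol
equation 2 reversed (reverse to put C4H10(g) on the reactant side): +30.0 kcal/mol
equation 3 × 2 (scale by 2 for the 2 CO(g)): (2)·(-26.4) = -52.8 kcal/mol
Summing the manipulated equations, delta H = (+88.0) + (+30.0) + (-52.8) = 65.2 kcal/mol

delta H = 65.2 kcal/mol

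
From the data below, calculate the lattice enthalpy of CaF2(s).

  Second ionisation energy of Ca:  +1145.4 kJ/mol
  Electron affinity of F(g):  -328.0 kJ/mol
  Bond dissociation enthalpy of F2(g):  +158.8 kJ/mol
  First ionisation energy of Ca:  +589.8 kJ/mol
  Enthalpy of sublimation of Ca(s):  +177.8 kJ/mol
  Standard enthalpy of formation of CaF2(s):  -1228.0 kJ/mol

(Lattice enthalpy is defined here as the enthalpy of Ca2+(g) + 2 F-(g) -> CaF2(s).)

U = -2643.8 kJ/mol

ΔHf° = 1·ΔHsub + 1·(ΣIE) + 1·D(F2) + 2·EA + U
-1228.0 = 1·(+177.8) + 1·(+1735.2) + 1·(+158.8) + 2·(-328.0) + U
U = -1228.0 − (+1415.8) = -2643.8 kJ/mol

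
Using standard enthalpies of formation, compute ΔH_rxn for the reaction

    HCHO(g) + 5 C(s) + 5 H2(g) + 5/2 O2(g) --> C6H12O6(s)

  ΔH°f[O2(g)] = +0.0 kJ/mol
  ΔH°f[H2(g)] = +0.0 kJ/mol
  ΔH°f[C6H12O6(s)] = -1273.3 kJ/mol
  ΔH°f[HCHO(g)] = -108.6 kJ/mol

ΔH°rxn = Σ nΔHf°(products) − Σ nΔHf°(reactants).
Products: 1·(-1273.3) = -1273.3
Reactants: 1·(-108.6) + 5·(+0.0) + 5·(+0.0) + 5/2·(+0.0) = -108.6
ΔH_rxn = (-1273.3) − (-108.6) = -1164.7 kJ/mol

ΔH_rxn = -1164.7 kJ/mol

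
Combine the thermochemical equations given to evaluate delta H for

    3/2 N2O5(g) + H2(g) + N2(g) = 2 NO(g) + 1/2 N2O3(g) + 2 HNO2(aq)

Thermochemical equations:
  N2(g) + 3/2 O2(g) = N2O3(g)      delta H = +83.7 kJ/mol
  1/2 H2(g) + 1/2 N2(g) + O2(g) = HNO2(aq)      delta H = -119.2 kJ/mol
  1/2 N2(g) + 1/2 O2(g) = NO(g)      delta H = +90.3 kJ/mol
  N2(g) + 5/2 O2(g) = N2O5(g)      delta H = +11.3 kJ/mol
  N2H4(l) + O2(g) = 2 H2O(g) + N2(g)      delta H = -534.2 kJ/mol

equation 1 × 1/2 (×1/2 to match 1/2 N2O3(g) in the target): (1/2)·(+83.7) = +41.85 kJ/mol
equation 2 × 2 (scale by 2 for the 2 HNO2(aq)): (2)·(-119.2) = -238.4 kJ/mol
equation 3 × 2 (scale by 2 for the 2 NO(g)): (2)·(+90.3) = +180.6 kJ/mol
equation 4 reversed and × 3/2 (reverse to put N2O5(g) on the reactant side; scale by 3/2 for the 3/2 N2O5(g)): (-3/2)·(+11.3) = -16.95 kJ/mol
equation 5: not needed (N2H4(l) appears nowhere else).
By Hess's law, delta H = (1/2)·(+83.7) + (2)·(-119.2) + (2)·(+90.3) + (-3/2)·(+11.3) = -32.9 kJ/mol

delta H = -32.9 kJ/mol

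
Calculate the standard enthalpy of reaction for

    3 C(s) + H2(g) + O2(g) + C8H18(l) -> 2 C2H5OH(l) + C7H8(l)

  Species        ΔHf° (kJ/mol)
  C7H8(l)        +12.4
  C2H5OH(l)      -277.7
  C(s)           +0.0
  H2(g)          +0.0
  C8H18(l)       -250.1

Products: 2·(-277.7) + 1·(+12.4) = -543.0
Reactants: 3·(+0.0) + 1·(+0.0) + 1·(+0.0) + 1·(-250.1) = -250.1
ΔH°rxn = (-543.0) − (-250.1) = -292.9 kJ/mol

ΔH°rxn = -292.9 kJ/mol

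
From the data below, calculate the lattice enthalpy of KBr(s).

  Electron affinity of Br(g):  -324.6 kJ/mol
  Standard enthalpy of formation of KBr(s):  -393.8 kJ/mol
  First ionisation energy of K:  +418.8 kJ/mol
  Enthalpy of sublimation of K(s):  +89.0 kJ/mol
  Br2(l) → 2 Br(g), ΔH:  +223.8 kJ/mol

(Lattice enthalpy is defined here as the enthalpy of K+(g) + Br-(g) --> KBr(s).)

U = -688.9 kJ/mol

ΔHf° = 1·ΔHsub + 1·(ΣIE) + 1/2·D(Br2) + 1·EA + U
-393.8 = 1·(+89.0) + 1·(+418.8) + 1/2·(+223.8) + 1·(-324.6) + U
U = -393.8 − (+295.1) = -688.9 kJ/mol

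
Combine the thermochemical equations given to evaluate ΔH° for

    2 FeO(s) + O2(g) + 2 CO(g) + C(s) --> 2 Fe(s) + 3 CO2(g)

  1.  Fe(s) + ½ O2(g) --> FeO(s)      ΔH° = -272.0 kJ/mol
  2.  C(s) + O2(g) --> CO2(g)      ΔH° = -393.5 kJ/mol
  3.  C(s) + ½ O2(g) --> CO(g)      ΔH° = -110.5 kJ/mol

eq. 1 reversed and × 2: (-2)·(-272.0) = +544.0 kJ/mol
eq. 2 × 3: (3)·(-393.5) = -1180.5 kJ/mol
eq. 3 reversed and × 2: (-2)·(-110.5) = +221.0 kJ/mol
ΔH° = (+544.0) + (-1180.5) + (+221.0) = -415.5 kJ/mol

ΔH° = -415.5 kJ/mol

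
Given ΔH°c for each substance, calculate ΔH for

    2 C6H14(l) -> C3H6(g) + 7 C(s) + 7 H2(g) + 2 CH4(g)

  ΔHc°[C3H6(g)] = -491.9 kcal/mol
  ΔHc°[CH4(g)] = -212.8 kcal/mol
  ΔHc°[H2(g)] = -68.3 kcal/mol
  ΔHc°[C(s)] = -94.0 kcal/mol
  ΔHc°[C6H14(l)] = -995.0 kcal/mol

ΔH = 63.6 kcal/mol

With combustion enthalpies, reactants minus products:
= [2·(-995.0)] − [1·(-491.9) + 7·(-94.0) + 7·(-68.3) + 2·(-212.8)]
= 63.6 kcal/mol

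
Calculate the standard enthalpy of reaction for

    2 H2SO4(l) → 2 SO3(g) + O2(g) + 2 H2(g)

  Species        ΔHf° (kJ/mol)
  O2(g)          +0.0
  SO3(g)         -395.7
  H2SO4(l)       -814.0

ΔH_rxn = 836.6 kJ/mol

Products: 2·(-395.7) + 1·(+0.0) + 2·(+0.0) = -791.4
Reactants: 2·(-814.0) = -1628.0
ΔH_rxn = (-791.4) − (-1628.0) = 836.6 kJ/mol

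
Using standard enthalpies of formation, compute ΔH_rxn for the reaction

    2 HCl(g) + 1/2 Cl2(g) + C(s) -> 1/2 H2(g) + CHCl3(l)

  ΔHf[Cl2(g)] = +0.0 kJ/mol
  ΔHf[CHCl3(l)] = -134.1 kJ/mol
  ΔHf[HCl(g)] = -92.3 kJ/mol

ΔH°rxn = Σ nΔHf°(products) − Σ nΔHf°(reactants).
Products: 1/2·(+0.0) + 1·(-134.1) = -134.1
Reactants: 2·(-92.3) + 1/2·(+0.0) + 1·(+0.0) = -184.6
ΔH_rxn = (-134.1) − (-184.6) = 50.5 kJ/mol

ΔH_rxn = 50.5 kJ/mol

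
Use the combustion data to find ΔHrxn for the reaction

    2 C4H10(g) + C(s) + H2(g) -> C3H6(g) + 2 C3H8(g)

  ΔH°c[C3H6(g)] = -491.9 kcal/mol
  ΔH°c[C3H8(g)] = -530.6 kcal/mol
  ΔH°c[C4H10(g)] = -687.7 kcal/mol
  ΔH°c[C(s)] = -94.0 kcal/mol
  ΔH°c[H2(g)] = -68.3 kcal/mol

With combustion enthalpies, reactants minus products:
= [2·(-687.7) + 1·(-94.0) + 1·(-68.3)] − [1·(-491.9) + 2·(-530.6)]
= 15.4 kcal/mol

ΔHrxn = 15.4 kcal/mol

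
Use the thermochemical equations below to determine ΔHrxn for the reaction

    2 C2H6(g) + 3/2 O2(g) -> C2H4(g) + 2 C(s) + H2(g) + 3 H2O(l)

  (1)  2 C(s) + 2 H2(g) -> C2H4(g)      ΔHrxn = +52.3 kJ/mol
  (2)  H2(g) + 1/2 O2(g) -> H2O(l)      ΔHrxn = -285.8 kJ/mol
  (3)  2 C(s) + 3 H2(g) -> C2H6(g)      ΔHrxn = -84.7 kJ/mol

ΔHrxn = -635.7 kJ/mol

(1) as written: +52.3 kJ/mol
(2) × 3: (3)·(-285.8) = -857.4 kJ/mol
(3) reversed and × 2: (-2)·(-84.7) = +169.4 kJ/mol
Combining the equations, ΔHrxn = (1)·(+52.3) + (3)·(-285.8) + (-2)·(-84.7) = -635.7 kJ/mol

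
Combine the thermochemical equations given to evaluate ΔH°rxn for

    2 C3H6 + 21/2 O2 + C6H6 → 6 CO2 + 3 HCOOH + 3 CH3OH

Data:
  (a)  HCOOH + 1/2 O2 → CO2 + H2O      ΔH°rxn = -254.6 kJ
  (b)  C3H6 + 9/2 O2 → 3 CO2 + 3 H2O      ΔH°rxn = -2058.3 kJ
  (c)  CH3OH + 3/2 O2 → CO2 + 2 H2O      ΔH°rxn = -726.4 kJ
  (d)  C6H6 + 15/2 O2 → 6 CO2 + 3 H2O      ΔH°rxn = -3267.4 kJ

(a) reversed and × 3: (-3)·(-254.6) = +763.8 kJ
(b) × 2: (2)·(-2058.3) = -4116.6 kJ
(c) reversed and × 3: (-3)·(-726.4) = +2179.2 kJ
(d) as written: -3267.4 kJ
Combining the equations, ΔH°rxn = (-3)·(-254.6) + (2)·(-2058.3) + (-3)·(-726.4) + (1)·(-3267.4) = -4441.0 kJ

ΔH°rxn = -4441.0 kJ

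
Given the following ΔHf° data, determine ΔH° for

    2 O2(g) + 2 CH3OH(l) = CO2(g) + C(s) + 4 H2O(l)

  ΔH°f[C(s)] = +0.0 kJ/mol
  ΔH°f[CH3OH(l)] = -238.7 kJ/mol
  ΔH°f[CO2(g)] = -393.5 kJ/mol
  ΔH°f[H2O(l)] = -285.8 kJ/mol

ΔH°rxn = Σ nΔHf°(products) − Σ nΔHf°(reactants).
Products: 1·(-393.5) + 1·(+0.0) + 4·(-285.8) = -1536.7
Reactants: 2·(+0.0) + 2·(-238.7) = -477.4
ΔH° = (-1536.7) − (-477.4) = -1059.3 kJ/mol

ΔH° = -1059.3 kJ/mol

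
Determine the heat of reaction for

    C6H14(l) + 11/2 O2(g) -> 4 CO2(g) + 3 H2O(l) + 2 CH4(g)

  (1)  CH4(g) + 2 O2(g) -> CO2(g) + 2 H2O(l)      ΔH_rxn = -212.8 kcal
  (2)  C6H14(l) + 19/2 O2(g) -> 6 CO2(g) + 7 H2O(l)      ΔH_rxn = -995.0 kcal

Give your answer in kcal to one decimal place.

ΔH_rxn = -569.4 kcal

(1) reversed and × 2 (reverse to put CH4(g) on the product side; scale by 2 for the 2 CH4(g)): (-2)·(-212.8) = +425.6 kcal
(2) as written (C6H14(l) already on the reactant side): -995.0 kcal
ΔH_rxn = (-2)·(-212.8) + (1)·(-995.0) = -569.4 kcal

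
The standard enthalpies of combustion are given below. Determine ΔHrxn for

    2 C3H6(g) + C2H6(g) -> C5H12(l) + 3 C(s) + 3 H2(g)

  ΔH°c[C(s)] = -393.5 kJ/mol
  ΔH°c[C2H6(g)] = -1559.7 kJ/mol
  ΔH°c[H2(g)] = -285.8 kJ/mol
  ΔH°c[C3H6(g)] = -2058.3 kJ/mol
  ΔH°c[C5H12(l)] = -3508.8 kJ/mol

ΔHrxn = -129.6 kJ/mol

Using ΔH = Σ nΔHc°(reactants) − Σ nΔHc°(products):
= [2·(-2058.3) + 1·(-1559.7)] − [1·(-3508.8) + 3·(-393.5) + 3·(-285.8)]
= -129.6 kJ/mol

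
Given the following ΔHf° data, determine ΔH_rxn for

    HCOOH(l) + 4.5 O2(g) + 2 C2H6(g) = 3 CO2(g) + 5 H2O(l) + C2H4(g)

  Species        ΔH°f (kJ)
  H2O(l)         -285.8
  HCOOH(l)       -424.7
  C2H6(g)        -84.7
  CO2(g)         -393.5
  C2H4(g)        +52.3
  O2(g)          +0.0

ΔH°rxn = Σ nΔHf°(products) − Σ nΔHf°(reactants).
Products: 3·(-393.5) + 5·(-285.8) + 1·(+52.3) = -2557.2
Reactants: 1·(-424.7) + 9/2·(+0.0) + 2·(-84.7) = -594.1
ΔH_rxn = (-2557.2) − (-594.1) = -1963.1 kJ

ΔH_rxn = -1963.1 kJ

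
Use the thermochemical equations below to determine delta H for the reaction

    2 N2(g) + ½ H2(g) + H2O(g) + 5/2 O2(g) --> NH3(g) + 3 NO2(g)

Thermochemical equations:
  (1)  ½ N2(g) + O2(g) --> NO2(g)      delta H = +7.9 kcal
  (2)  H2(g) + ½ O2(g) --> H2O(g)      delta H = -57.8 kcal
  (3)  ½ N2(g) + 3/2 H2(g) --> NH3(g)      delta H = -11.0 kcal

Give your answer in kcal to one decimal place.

(1) × 3: (3)·(+7.9) = +23.7 kcal
(2) reversed: +57.8 kcal
(3) as written: -11.0 kcal
Since enthalpy is a state function, delta H = (+23.7) + (+57.8) + (-11.0) = 70.5 kcal

delta H = 70.5 kcal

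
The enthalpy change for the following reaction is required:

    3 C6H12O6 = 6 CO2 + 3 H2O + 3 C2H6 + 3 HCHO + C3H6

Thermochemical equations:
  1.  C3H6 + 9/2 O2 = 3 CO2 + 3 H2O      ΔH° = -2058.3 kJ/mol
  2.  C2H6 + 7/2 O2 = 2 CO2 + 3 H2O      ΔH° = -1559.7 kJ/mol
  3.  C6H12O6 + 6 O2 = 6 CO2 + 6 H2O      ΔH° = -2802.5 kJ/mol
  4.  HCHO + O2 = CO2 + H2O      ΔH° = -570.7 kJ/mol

ΔH° = 42.0 kJ/mol

eq. 1 reversed (C3H6 must end up as a product): +2058.3 kJ/mol
eq. 2 reversed and × 3 (reverse to put C2H6 on the product side; ×3 to match 3 C2H6 in the target): (-3)·(-1559.7) = +4679.1 kJ/mol
eq. 3 × 3 (scale by 3 for the 3 C6H12O6): (3)·(-2802.5) = -8407.5 kJ/mol
eq. 4 reversed and × 3 (HCHO must end up as a product; ×3 to match 3 HCHO in the target): (-3)·(-570.7) = +1712.1 kJ/mol
By Hess's law, ΔH° = (-1)·(-2058.3) + (-3)·(-1559.7) + (3)·(-2802.5) + (-3)·(-570.7) = 42.0 kJ/mol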